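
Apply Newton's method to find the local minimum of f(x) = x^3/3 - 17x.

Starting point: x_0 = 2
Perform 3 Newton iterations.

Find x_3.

f(x) = x^3/3 - 17x
f'(x) = x^2 - 17, f''(x) = 2x
Newton update: x_{n+1} = x_n - (x_n^2 - 17)/(2*x_n)
Step 1: x_0 = 2, f'=-13, f''=4, x_1 = 21/4
Step 2: x_1 = 21/4, f'=169/16, f''=21/2, x_2 = 713/168
Step 3: x_2 = 713/168, f'=28561/28224, f''=713/84, x_3 = 988177/239568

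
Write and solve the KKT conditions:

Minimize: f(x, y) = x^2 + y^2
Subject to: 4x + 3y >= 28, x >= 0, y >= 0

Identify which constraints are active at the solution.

KKT conditions for min x^2 + y^2 s.t. 4x + 3y >= 28, x >= 0, y >= 0:
Stationarity: 2x = mu*4 + mu_x, 2y = mu*3 + mu_y, with mu, mu_x, mu_y >= 0
Complementary slackness: mu*(4x + 3y - 28) = 0, mu_x*x = 0, mu_y*y = 0
(0, 0) is infeasible (4*0 + 3*0 < 28), so if mu = 0 stationarity would force x = mu_x/2 >= 0, y = mu_y/2 >= 0 with mu_x*x = mu_y*y = 0, i.e. x = y = 0: contradiction. Hence mu > 0 and 4x + 3y = 28 is active.
Try x > 0, y > 0 (so mu_x = mu_y = 0): x = 4*mu/2, y = 3*mu/2
Substitute: 4*(4*mu/2) + 3*(3*mu/2) = 28
  mu*25/2 = 28 => mu = 56/25
x* = 112/25 > 0, y* = 84/25 > 0, consistent with mu_x = mu_y = 0.
f is convex and the constraints are linear, so this KKT point is the global minimum.
f* = 784/25
Active constraints: 4x + 3y >= 28 (holds with equality, mu = 56/25 > 0); x >= 0 and y >= 0 are inactive (mu_x = mu_y = 0).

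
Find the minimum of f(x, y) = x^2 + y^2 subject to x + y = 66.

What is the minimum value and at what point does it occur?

Substitute y = 66 - x into f(x,y) = x^2 + y^2:
g(x) = x^2 + (66 - x)^2 = 2x^2 - 132x + 4356
g'(x) = 4x - 132 = 0  =>  x = 33
y = 66 - 33 = 33
Minimum value = 33^2 + 33^2 = 2178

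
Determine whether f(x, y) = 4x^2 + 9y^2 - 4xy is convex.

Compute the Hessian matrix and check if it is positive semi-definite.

f(x,y) = 4x^2 + 9y^2 - 4xy
Hessian H = [[8, -4], [-4, 18]]
trace(H) = 26, det(H) = 128
Eigenvalues: (26 +/- sqrt(164)) / 2 = 19.4, 6.597
Since both eigenvalues > 0, f is convex.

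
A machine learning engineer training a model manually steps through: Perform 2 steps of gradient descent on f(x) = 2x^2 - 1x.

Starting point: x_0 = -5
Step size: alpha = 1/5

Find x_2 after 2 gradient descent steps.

f(x) = 2x^2 - 1x, f'(x) = 4x + (-1)
Step 1: f'(-5) = -21, x_1 = -5 - 1/5 * -21 = -4/5
Step 2: f'(-4/5) = -21/5, x_2 = -4/5 - 1/5 * -21/5 = 1/25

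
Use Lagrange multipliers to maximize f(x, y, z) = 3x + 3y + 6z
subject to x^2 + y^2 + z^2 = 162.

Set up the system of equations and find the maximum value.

Lagrange conditions: 3 = 2*lambda*x, 3 = 2*lambda*y, 6 = 2*lambda*z
So x:3 = y:3 = z:6, i.e. x = 3t, y = 3t, z = 6t
Constraint: t^2*(3^2 + 3^2 + 6^2) = 162
  t^2 * 54 = 162  =>  t = sqrt(3)
Maximum = 3*3t + 3*3t + 6*6t = 54*sqrt(3) = sqrt(8748)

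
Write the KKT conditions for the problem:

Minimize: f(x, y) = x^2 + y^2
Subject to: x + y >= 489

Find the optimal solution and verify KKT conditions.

KKT conditions for min x^2 + y^2 s.t. x + y >= 489:
Stationarity: 2x = mu, 2y = mu
So x = y = mu/2.
Complementary slackness: mu*(x + y - 489) = 0
Primal feasibility: x + y >= 489; dual feasibility: mu >= 0
If mu = 0 then x = y = 0, but 0 + 0 < 489 is infeasible, so the constraint is active.
Constraint active: x + y = 2*(mu/2) = 489 => mu = 489
x = y = 489/2, f = 239121/2
Verify: stationarity 2*(489/2) = 489 = mu; primal 489/2 + 489/2 = 489 >= 489; dual mu = 489 >= 0; complementary slackness 489*(489 - 489) = 0. All KKT conditions hold.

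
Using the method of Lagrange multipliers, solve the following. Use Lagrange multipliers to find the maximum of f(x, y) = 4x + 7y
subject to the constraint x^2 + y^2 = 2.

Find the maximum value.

Set up Lagrange conditions: grad f = lambda * grad g
  4 = 2*lambda*x
  7 = 2*lambda*y
From these: x/y = 4/7, so x = 4t, y = 7t for some t.
Substitute into constraint: (4t)^2 + (7t)^2 = 2
  t^2 * 65 = 2
  t = sqrt(2/65)
Maximum = 4*x + 7*y = (4^2 + 7^2)*t = 65 * sqrt(2/65) = sqrt(130)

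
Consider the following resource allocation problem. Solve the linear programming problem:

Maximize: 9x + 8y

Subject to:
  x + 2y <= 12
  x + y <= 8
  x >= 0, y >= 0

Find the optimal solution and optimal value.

Feasible vertices: (0, 0), (0, 6), (4, 4), (8, 0)
Objective 9x + 8y at each:
  (0, 0): 0
  (0, 6): 48
  (4, 4): 68
  (8, 0): 72
Maximum is 72 at (8, 0).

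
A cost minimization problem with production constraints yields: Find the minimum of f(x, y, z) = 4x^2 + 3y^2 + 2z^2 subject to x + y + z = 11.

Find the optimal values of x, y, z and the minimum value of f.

Using Lagrange multipliers on f = 4x^2 + 3y^2 + 2z^2 with constraint x + y + z = 11:
Conditions: 2*4*x = lambda, 2*3*y = lambda, 2*2*z = lambda
So x = lambda/8, y = lambda/6, z = lambda/4
Substituting into constraint: lambda * (13/24) = 11
lambda = 264/13
x = 33/13, y = 44/13, z = 66/13
Minimum value = 1452/13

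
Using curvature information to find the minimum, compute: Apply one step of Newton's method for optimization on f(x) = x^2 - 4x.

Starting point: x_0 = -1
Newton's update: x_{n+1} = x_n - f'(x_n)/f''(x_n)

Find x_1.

f(x) = x^2 - 4x
f'(x) = 2x + (-4), f''(x) = 2
Newton step: x_1 = x_0 - f'(x_0)/f''(x_0)
f'(-1) = -6
x_1 = -1 - -6/2 = 2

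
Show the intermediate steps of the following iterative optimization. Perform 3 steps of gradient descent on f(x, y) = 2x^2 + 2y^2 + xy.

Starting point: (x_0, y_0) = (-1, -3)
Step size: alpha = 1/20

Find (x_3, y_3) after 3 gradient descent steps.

f(x,y) = 2x^2 + 2y^2 + xy
grad_x = 4x + 1y, grad_y = 4y + 1x
Step 1: grad = (-7, -13), (-13/20, -47/20)
Step 2: grad = (-99/20, -201/20), (-161/400, -739/400)
Step 3: grad = (-1383/400, -3117/400), (-1837/8000, -11663/8000)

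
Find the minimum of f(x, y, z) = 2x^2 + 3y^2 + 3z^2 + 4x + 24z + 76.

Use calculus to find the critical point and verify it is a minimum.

f(x,y,z) = 2x^2 + 3y^2 + 3z^2 + 4x + 24z + 76
df/dx = 4x + (4) = 0 => x = -1
df/dy = 6y + (0) = 0 => y = 0
df/dz = 6z + (24) = 0 => z = -4
f(-1,0,-4) = 2*(-1)^2 + 3*(0)^2 + 3*(-4)^2 + 4*(-1) + 24*(-4) + 76 = 26
Hessian is diagonal with entries 4, 6, 6 > 0, confirmed minimum.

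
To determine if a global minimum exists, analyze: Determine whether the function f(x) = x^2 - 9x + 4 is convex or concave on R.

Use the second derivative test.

f(x) = x^2 - 9x + 4
f'(x) = 2x - 9
f''(x) = 2
Since f''(x) = 2 > 0 for all x, f is convex on R.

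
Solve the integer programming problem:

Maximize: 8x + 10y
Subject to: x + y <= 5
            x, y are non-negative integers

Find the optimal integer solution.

Objective: 8x + 10y, constraint: x + y <= 5
Coefficient of y is 10 > coefficient of x is 8, so allocate the entire budget to y.
Optimal: x = 0, y = 5, value = 50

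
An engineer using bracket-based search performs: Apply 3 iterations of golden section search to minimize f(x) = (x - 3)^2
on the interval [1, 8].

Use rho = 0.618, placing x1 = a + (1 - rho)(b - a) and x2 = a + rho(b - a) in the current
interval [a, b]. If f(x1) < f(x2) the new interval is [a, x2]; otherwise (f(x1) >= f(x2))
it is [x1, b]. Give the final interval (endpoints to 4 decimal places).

Golden section search for min of f(x) = (x - 3)^2 on [1, 8].
Each step: x1 = a + (1 - rho)(b - a), x2 = a + rho(b - a); if f(x1) < f(x2) keep [a, x2], otherwise keep [x1, b].
Step 1: [1.0000, 8.0000], x1=3.6740 (f=0.4543), x2=5.3260 (f=5.4103); f(x1) < f(x2) => keep [1.0000, 5.3260]
Step 2: [1.0000, 5.3260], x1=2.6525 (f=0.1207), x2=3.6735 (f=0.4536); f(x1) < f(x2) => keep [1.0000, 3.6735]
Step 3: [1.0000, 3.6735], x1=2.0213 (f=0.9579), x2=2.6522 (f=0.1210); f(x1) > f(x2) => keep [2.0213, 3.6735]
Final interval: [2.0213, 3.6735]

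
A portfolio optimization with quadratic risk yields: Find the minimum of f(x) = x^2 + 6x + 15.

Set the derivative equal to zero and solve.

f(x) = x^2 + 6x + 15
f'(x) = 2x + (6) = 0
x = -6/2 = -3
f(-3) = 6
Since f''(x) = 2 > 0, this is a minimum.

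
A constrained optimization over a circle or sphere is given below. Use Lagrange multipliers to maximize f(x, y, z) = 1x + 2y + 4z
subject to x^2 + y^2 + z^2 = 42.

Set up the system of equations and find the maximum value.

Lagrange conditions: 1 = 2*lambda*x, 2 = 2*lambda*y, 4 = 2*lambda*z
So x:1 = y:2 = z:4, i.e. x = 1t, y = 2t, z = 4t
Constraint: t^2*(1^2 + 2^2 + 4^2) = 42
  t^2 * 21 = 42  =>  t = sqrt(2)
Maximum = 1*1t + 2*2t + 4*4t = 21*sqrt(2) = sqrt(882)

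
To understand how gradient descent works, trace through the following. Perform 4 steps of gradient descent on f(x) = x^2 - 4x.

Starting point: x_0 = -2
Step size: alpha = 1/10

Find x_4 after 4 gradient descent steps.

f(x) = x^2 - 4x, f'(x) = 2x + (-4)
Step 1: f'(-2) = -8, x_1 = -2 - 1/10 * -8 = -6/5
Step 2: f'(-6/5) = -32/5, x_2 = -6/5 - 1/10 * -32/5 = -14/25
Step 3: f'(-14/25) = -128/25, x_3 = -14/25 - 1/10 * -128/25 = -6/125
Step 4: f'(-6/125) = -512/125, x_4 = -6/125 - 1/10 * -512/125 = 226/625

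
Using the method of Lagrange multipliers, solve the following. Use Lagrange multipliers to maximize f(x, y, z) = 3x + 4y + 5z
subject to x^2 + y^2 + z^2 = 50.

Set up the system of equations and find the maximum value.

Lagrange conditions: 3 = 2*lambda*x, 4 = 2*lambda*y, 5 = 2*lambda*z
So x:3 = y:4 = z:5, i.e. x = 3t, y = 4t, z = 5t
Constraint: t^2*(3^2 + 4^2 + 5^2) = 50
  t^2 * 50 = 50  =>  t = sqrt(1)
Maximum = 3*3t + 4*4t + 5*5t = 50*sqrt(1) = 50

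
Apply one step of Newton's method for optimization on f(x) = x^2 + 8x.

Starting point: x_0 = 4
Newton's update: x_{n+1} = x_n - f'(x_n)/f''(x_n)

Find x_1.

f(x) = x^2 + 8x
f'(x) = 2x + (8), f''(x) = 2
Newton step: x_1 = x_0 - f'(x_0)/f''(x_0)
f'(4) = 16
x_1 = 4 - 16/2 = -4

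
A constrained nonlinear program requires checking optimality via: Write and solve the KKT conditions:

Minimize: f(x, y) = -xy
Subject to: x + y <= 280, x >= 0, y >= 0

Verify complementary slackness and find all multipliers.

Problem: min -xy s.t. x + y <= 280 (multiplier lambda), x >= 0 (mu_x), y >= 0 (mu_y)
KKT stationarity: -y + lambda - mu_x = 0, -x + lambda - mu_y = 0, with lambda, mu_x, mu_y >= 0
Complementary slackness: lambda*(x + y - 280) = 0, mu_x*x = 0, mu_y*y = 0
If lambda = 0: y = -mu_x <= 0 and x = -mu_y <= 0 force x = y = 0 with f = 0; but x = y = 140 is feasible with f = -19600 < 0, so this is not the minimum. Hence lambda > 0 and x + y = 280.
Try x > 0, y > 0 (so mu_x = mu_y = 0): y = lambda, x = lambda => x = y = lambda
x + y = 280 => 2*lambda = 280 => lambda = 140
x* = y* = 140 > 0, consistent with mu_x = mu_y = 0.
(Any feasible point with x = 0 or y = 0 has f = 0 > -19600, so the minimum is not on those boundaries.)
min(-xy) = -19600 (i.e. max xy = 19600)
Multipliers: lambda = 140, mu_x = 0, mu_y = 0
Complementary slackness: lambda*(x + y - 280) = 140*(140 + 140 - 280) = 0, mu_x*x = 0*140 = 0, mu_y*y = 0*140 = 0. Satisfied.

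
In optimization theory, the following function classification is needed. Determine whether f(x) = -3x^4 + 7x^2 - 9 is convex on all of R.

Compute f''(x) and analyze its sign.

f(x) = -3x^4 + 7x^2 - 9
f'(x) = -12x^3 + 14x
f''(x) = -36x^2 + 14
f''(x) = -36x^2 + 14 -> -inf as |x| -> inf
Therefore, f is not globally convex on R.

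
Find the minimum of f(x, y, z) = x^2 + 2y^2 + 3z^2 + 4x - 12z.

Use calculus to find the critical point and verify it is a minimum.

f(x,y,z) = x^2 + 2y^2 + 3z^2 + 4x - 12z
df/dx = 2x + (4) = 0 => x = -2
df/dy = 4y + (0) = 0 => y = 0
df/dz = 6z + (-12) = 0 => z = 2
f(-2,0,2) = 1*(-2)^2 + 2*(0)^2 + 3*(2)^2 + 4*(-2) + -12*(2) = -16
Hessian is diagonal with entries 2, 4, 6 > 0, confirmed minimum.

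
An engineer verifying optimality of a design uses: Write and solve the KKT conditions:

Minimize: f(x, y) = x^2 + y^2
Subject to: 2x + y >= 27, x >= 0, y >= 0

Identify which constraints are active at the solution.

KKT conditions for min x^2 + y^2 s.t. 2x + 1y >= 27, x >= 0, y >= 0:
Stationarity: 2x = mu*2 + mu_x, 2y = mu*1 + mu_y, with mu, mu_x, mu_y >= 0
Complementary slackness: mu*(2x + y - 27) = 0, mu_x*x = 0, mu_y*y = 0
(0, 0) is infeasible (2*0 + 1*0 < 27), so if mu = 0 stationarity would force x = mu_x/2 >= 0, y = mu_y/2 >= 0 with mu_x*x = mu_y*y = 0, i.e. x = y = 0: contradiction. Hence mu > 0 and 2x + y = 27 is active.
Try x > 0, y > 0 (so mu_x = mu_y = 0): x = 2*mu/2, y = 1*mu/2
Substitute: 2*(2*mu/2) + 1*(1*mu/2) = 27
  mu*5/2 = 27 => mu = 54/5
x* = 54/5 > 0, y* = 27/5 > 0, consistent with mu_x = mu_y = 0.
f is convex and the constraints are linear, so this KKT point is the global minimum.
f* = 729/5
Active constraints: 2x + y >= 27 (holds with equality, mu = 54/5 > 0); x >= 0 and y >= 0 are inactive (mu_x = mu_y = 0).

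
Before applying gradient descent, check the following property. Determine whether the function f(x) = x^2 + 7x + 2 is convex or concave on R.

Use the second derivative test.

f(x) = x^2 + 7x + 2
f'(x) = 2x + 7
f''(x) = 2
Since f''(x) = 2 > 0 for all x, f is convex on R.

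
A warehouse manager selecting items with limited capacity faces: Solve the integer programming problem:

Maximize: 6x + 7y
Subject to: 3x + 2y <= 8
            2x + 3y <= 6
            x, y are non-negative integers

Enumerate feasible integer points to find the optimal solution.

Constraint 1: 3x + 2y <= 8
Constraint 2: 2x + 3y <= 6
Feasible x range (need y >= 0): 0 <= x <= min(8/3, 6/2) => x in {0, ..., 2}.
Enumerate feasible integer points row by row (the coefficient of y is 7 > 0, so for each x the largest feasible y gives the best value):
  x = 0: y <= min((8 - 3*0)/2, (6 - 2*0)/3) => y in {0, ..., 2}; best 6*0 + 7*2 = 14
  x = 1: y <= min((8 - 3*1)/2, (6 - 2*1)/3) => y in {0, ..., 1}; best 6*1 + 7*1 = 13
  x = 2: y <= min((8 - 3*2)/2, (6 - 2*2)/3) => y in {0}; best 6*2 + 7*0 = 12
The maximum 6x + 7y = 14 is achieved at x = 0, y = 2.
Check: 3*0 + 2*2 = 4 <= 8 and 2*0 + 3*2 = 6 <= 6.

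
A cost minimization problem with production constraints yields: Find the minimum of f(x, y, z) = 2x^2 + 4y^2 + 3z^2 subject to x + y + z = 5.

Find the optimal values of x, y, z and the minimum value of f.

Using Lagrange multipliers on f = 2x^2 + 4y^2 + 3z^2 with constraint x + y + z = 5:
Conditions: 2*2*x = lambda, 2*4*y = lambda, 2*3*z = lambda
So x = lambda/4, y = lambda/8, z = lambda/6
Substituting into constraint: lambda * (13/24) = 5
lambda = 120/13
x = 30/13, y = 15/13, z = 20/13
Minimum value = 300/13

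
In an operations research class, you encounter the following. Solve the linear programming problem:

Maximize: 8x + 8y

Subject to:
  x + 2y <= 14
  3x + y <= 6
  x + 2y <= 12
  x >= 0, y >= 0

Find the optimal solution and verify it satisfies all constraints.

Feasible vertices: (0, 0), (0, 6), (2, 0)
Objective 8x + 8y at each vertex:
  (0, 0): 0
  (0, 6): 48
  (2, 0): 16
Maximum is 48 at (0, 6).
Verify constraints at (x, y) = (0, 6):
  1*0 + 2*6 = 12 <= 14
  3*0 + 1*6 = 6 <= 6 (active)
  1*0 + 2*6 = 12 <= 12 (active)
  x = 0 >= 0, y = 6 >= 0. All constraints satisfied.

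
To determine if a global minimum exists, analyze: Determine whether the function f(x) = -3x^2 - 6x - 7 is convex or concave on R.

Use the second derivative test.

f(x) = -3x^2 - 6x - 7
f'(x) = -6x - 6
f''(x) = -6
Since f''(x) = -6 < 0 for all x, f is concave on R.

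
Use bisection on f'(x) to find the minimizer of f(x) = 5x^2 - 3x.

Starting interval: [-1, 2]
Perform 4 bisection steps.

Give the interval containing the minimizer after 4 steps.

Finding critical point of f(x) = 5x^2 - 3x using bisection on f'(x) = 10x + -3.
f'(x) = 0 when x = 3/10.
Starting interval: [-1, 2]
Step 1: mid = 1/2, f'(mid) = 2, new interval = [-1, 1/2]
Step 2: mid = -1/4, f'(mid) = -11/2, new interval = [-1/4, 1/2]
Step 3: mid = 1/8, f'(mid) = -7/4, new interval = [1/8, 1/2]
Step 4: mid = 5/16, f'(mid) = 1/8, new interval = [1/8, 5/16]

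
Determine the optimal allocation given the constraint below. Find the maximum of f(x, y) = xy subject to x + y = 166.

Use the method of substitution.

Substitute y = 166 - x into f(x,y) = xy:
g(x) = x(166 - x) = 166x - x^2
g'(x) = 166 - 2x = 0  =>  x = 83
y = 166 - 83 = 83
Maximum value = 83 * 83 = 6889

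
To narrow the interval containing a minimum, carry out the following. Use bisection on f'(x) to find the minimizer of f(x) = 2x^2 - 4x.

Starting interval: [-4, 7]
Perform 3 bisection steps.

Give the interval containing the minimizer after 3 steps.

Finding critical point of f(x) = 2x^2 - 4x using bisection on f'(x) = 4x + -4.
f'(x) = 0 when x = 1.
Starting interval: [-4, 7]
Step 1: mid = 3/2, f'(mid) = 2, new interval = [-4, 3/2]
Step 2: mid = -5/4, f'(mid) = -9, new interval = [-5/4, 3/2]
Step 3: mid = 1/8, f'(mid) = -7/2, new interval = [1/8, 3/2]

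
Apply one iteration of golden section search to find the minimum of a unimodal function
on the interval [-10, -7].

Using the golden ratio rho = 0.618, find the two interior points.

Golden section search on [-10, -7].
Golden ratio rho = 0.618 (approx).
Interior points:
  x_1 = -10 + (1-0.618)*3 = -8.8540
  x_2 = -10 + 0.618*3 = -8.1460
Compare f(x_1) and f(x_2) to determine which subinterval to keep.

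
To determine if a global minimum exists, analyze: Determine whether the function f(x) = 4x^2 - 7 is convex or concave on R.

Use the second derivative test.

f(x) = 4x^2 - 7
f'(x) = 8x + 0
f''(x) = 8
Since f''(x) = 8 > 0 for all x, f is convex on R.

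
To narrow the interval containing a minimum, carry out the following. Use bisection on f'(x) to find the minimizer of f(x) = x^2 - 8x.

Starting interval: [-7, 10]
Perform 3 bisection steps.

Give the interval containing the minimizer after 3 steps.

Finding critical point of f(x) = x^2 - 8x using bisection on f'(x) = 2x + -8.
f'(x) = 0 when x = 4.
Starting interval: [-7, 10]
Step 1: mid = 3/2, f'(mid) = -5, new interval = [3/2, 10]
Step 2: mid = 23/4, f'(mid) = 7/2, new interval = [3/2, 23/4]
Step 3: mid = 29/8, f'(mid) = -3/4, new interval = [29/8, 23/4]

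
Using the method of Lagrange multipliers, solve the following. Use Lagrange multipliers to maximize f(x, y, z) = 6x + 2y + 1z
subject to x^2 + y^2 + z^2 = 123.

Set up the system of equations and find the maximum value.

Lagrange conditions: 6 = 2*lambda*x, 2 = 2*lambda*y, 1 = 2*lambda*z
So x:6 = y:2 = z:1, i.e. x = 6t, y = 2t, z = 1t
Constraint: t^2*(6^2 + 2^2 + 1^2) = 123
  t^2 * 41 = 123  =>  t = sqrt(3)
Maximum = 6*6t + 2*2t + 1*1t = 41*sqrt(3) = sqrt(5043)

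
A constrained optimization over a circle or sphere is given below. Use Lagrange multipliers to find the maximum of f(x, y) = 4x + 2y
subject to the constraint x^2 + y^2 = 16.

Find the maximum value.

Set up Lagrange conditions: grad f = lambda * grad g
  4 = 2*lambda*x
  2 = 2*lambda*y
From these: x/y = 4/2, so x = 4t, y = 2t for some t.
Substitute into constraint: (4t)^2 + (2t)^2 = 16
  t^2 * 20 = 16
  t = sqrt(16/20)
Maximum = 4*x + 2*y = (4^2 + 2^2)*t = 20 * sqrt(16/20) = sqrt(320)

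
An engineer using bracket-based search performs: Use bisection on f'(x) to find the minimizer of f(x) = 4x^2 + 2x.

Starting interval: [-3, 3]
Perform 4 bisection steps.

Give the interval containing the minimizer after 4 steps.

Finding critical point of f(x) = 4x^2 + 2x using bisection on f'(x) = 8x + 2.
f'(x) = 0 when x = -1/4.
Starting interval: [-3, 3]
Step 1: mid = 0, f'(mid) = 2, new interval = [-3, 0]
Step 2: mid = -3/2, f'(mid) = -10, new interval = [-3/2, 0]
Step 3: mid = -3/4, f'(mid) = -4, new interval = [-3/4, 0]
Step 4: mid = -3/8, f'(mid) = -1, new interval = [-3/8, 0]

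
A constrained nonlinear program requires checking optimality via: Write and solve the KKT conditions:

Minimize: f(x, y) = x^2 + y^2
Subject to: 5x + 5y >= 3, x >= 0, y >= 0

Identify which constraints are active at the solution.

KKT conditions for min x^2 + y^2 s.t. 5x + 5y >= 3, x >= 0, y >= 0:
Stationarity: 2x = mu*5 + mu_x, 2y = mu*5 + mu_y, with mu, mu_x, mu_y >= 0
Complementary slackness: mu*(5x + 5y - 3) = 0, mu_x*x = 0, mu_y*y = 0
(0, 0) is infeasible (5*0 + 5*0 < 3), so if mu = 0 stationarity would force x = mu_x/2 >= 0, y = mu_y/2 >= 0 with mu_x*x = mu_y*y = 0, i.e. x = y = 0: contradiction. Hence mu > 0 and 5x + 5y = 3 is active.
Try x > 0, y > 0 (so mu_x = mu_y = 0): x = 5*mu/2, y = 5*mu/2
Substitute: 5*(5*mu/2) + 5*(5*mu/2) = 3
  mu*50/2 = 3 => mu = 3/25
x* = 3/10 > 0, y* = 3/10 > 0, consistent with mu_x = mu_y = 0.
f is convex and the constraints are linear, so this KKT point is the global minimum.
f* = 9/50
Active constraints: 5x + 5y >= 3 (holds with equality, mu = 3/25 > 0); x >= 0 and y >= 0 are inactive (mu_x = mu_y = 0).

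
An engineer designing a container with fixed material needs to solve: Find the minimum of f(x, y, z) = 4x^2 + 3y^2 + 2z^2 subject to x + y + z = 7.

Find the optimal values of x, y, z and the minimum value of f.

Using Lagrange multipliers on f = 4x^2 + 3y^2 + 2z^2 with constraint x + y + z = 7:
Conditions: 2*4*x = lambda, 2*3*y = lambda, 2*2*z = lambda
So x = lambda/8, y = lambda/6, z = lambda/4
Substituting into constraint: lambda * (13/24) = 7
lambda = 168/13
x = 21/13, y = 28/13, z = 42/13
Minimum value = 588/13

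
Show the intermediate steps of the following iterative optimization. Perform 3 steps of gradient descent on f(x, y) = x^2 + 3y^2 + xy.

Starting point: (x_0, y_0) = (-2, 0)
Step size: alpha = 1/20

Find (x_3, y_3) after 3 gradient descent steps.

f(x,y) = x^2 + 3y^2 + xy
grad_x = 2x + 1y, grad_y = 6y + 1x
Step 1: grad = (-4, -2), (-9/5, 1/10)
Step 2: grad = (-7/2, -6/5), (-13/8, 4/25)
Step 3: grad = (-309/100, -133/200), (-2941/2000, 773/4000)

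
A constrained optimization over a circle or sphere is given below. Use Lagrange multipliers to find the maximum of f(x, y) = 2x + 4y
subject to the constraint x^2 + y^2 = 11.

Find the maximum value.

Set up Lagrange conditions: grad f = lambda * grad g
  2 = 2*lambda*x
  4 = 2*lambda*y
From these: x/y = 2/4, so x = 2t, y = 4t for some t.
Substitute into constraint: (2t)^2 + (4t)^2 = 11
  t^2 * 20 = 11
  t = sqrt(11/20)
Maximum = 2*x + 4*y = (2^2 + 4^2)*t = 20 * sqrt(11/20) = sqrt(220)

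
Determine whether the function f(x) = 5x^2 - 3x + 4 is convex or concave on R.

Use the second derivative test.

f(x) = 5x^2 - 3x + 4
f'(x) = 10x - 3
f''(x) = 10
Since f''(x) = 10 > 0 for all x, f is convex on R.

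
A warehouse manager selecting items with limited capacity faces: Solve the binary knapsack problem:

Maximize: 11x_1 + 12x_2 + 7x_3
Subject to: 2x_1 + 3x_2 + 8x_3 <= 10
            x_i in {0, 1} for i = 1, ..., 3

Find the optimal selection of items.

Items: item 1 (v=11, w=2), item 2 (v=12, w=3), item 3 (v=7, w=8)
Capacity: 10
Checking all 8 subsets (w = total weight, v = total value):
  {}: w = 0, v = 0
  {1}: w = 2, v = 11
  {2}: w = 3, v = 12
  {3}: w = 8, v = 7
  {1, 2}: w = 5, v = 23
  {1, 3}: w = 10, v = 18
  {2, 3}: w = 11 > 10, infeasible
  {1, 2, 3}: w = 13 > 10, infeasible
Best feasible subset: items [1, 2]
Total weight: 5 <= 10, total value: 23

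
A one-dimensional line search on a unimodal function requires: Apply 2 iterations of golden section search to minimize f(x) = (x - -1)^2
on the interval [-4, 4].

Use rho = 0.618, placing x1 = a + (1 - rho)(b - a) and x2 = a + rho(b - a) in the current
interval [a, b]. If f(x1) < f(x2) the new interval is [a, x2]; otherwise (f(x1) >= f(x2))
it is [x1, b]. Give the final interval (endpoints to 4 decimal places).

Golden section search for min of f(x) = (x - -1)^2 on [-4, 4].
Each step: x1 = a + (1 - rho)(b - a), x2 = a + rho(b - a); if f(x1) < f(x2) keep [a, x2], otherwise keep [x1, b].
Step 1: [-4.0000, 4.0000], x1=-0.9440 (f=0.0031), x2=0.9440 (f=3.7791); f(x1) < f(x2) => keep [-4.0000, 0.9440]
Step 2: [-4.0000, 0.9440], x1=-2.1114 (f=1.2352), x2=-0.9446 (f=0.0031); f(x1) > f(x2) => keep [-2.1114, 0.9440]
Final interval: [-2.1114, 0.9440]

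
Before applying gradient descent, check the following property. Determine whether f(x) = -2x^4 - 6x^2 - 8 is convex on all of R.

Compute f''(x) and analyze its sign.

f(x) = -2x^4 - 6x^2 - 8
f'(x) = -8x^3 + -12x
f''(x) = -24x^2 + -12
f''(x) = -24x^2 + -12 <= -12 < 0 for all x
Therefore, f is concave on R.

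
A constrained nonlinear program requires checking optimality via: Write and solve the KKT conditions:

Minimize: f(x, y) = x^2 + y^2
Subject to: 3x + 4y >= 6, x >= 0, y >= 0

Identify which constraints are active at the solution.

KKT conditions for min x^2 + y^2 s.t. 3x + 4y >= 6, x >= 0, y >= 0:
Stationarity: 2x = mu*3 + mu_x, 2y = mu*4 + mu_y, with mu, mu_x, mu_y >= 0
Complementary slackness: mu*(3x + 4y - 6) = 0, mu_x*x = 0, mu_y*y = 0
(0, 0) is infeasible (3*0 + 4*0 < 6), so if mu = 0 stationarity would force x = mu_x/2 >= 0, y = mu_y/2 >= 0 with mu_x*x = mu_y*y = 0, i.e. x = y = 0: contradiction. Hence mu > 0 and 3x + 4y = 6 is active.
Try x > 0, y > 0 (so mu_x = mu_y = 0): x = 3*mu/2, y = 4*mu/2
Substitute: 3*(3*mu/2) + 4*(4*mu/2) = 6
  mu*25/2 = 6 => mu = 12/25
x* = 18/25 > 0, y* = 24/25 > 0, consistent with mu_x = mu_y = 0.
f is convex and the constraints are linear, so this KKT point is the global minimum.
f* = 36/25
Active constraints: 3x + 4y >= 6 (holds with equality, mu = 12/25 > 0); x >= 0 and y >= 0 are inactive (mu_x = mu_y = 0).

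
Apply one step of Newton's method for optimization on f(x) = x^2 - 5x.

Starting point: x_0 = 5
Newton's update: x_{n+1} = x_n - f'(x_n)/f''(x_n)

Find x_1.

f(x) = x^2 - 5x
f'(x) = 2x + (-5), f''(x) = 2
Newton step: x_1 = x_0 - f'(x_0)/f''(x_0)
f'(5) = 5
x_1 = 5 - 5/2 = 5/2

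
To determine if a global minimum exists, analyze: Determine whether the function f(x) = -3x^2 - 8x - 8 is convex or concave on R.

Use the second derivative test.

f(x) = -3x^2 - 8x - 8
f'(x) = -6x - 8
f''(x) = -6
Since f''(x) = -6 < 0 for all x, f is concave on R.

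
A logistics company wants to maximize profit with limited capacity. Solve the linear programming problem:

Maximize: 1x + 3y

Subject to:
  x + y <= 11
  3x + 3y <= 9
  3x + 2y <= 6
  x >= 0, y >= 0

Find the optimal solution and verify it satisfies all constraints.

Feasible vertices: (0, 0), (0, 3), (2, 0)
Objective 1x + 3y at each vertex:
  (0, 0): 0
  (0, 3): 9
  (2, 0): 2
Maximum is 9 at (0, 3).
Verify constraints at (x, y) = (0, 3):
  1*0 + 1*3 = 3 <= 11
  3*0 + 3*3 = 9 <= 9 (active)
  3*0 + 2*3 = 6 <= 6 (active)
  x = 0 >= 0, y = 3 >= 0. All constraints satisfied.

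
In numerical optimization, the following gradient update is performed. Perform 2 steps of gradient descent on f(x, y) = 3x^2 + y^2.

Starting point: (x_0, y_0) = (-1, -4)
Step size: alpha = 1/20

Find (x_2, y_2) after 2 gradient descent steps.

f(x,y) = 3x^2 + y^2
grad_x = 6x + 0y, grad_y = 2y + 0x
Step 1: grad = (-6, -8), (-7/10, -18/5)
Step 2: grad = (-21/5, -36/5), (-49/100, -81/25)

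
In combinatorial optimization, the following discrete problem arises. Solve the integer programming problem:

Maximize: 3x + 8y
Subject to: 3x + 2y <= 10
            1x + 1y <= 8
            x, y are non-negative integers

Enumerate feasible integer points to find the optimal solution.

Constraint 1: 3x + 2y <= 10
Constraint 2: 1x + 1y <= 8
Feasible x range (need y >= 0): 0 <= x <= min(10/3, 8/1) => x in {0, ..., 3}.
Enumerate feasible integer points row by row (the coefficient of y is 8 > 0, so for each x the largest feasible y gives the best value):
  x = 0: y <= min((10 - 3*0)/2, (8 - 1*0)/1) => y in {0, ..., 5}; best 3*0 + 8*5 = 40
  x = 1: y <= min((10 - 3*1)/2, (8 - 1*1)/1) => y in {0, ..., 3}; best 3*1 + 8*3 = 27
  x = 2: y <= min((10 - 3*2)/2, (8 - 1*2)/1) => y in {0, ..., 2}; best 3*2 + 8*2 = 22
  x = 3: y <= min((10 - 3*3)/2, (8 - 1*3)/1) => y in {0}; best 3*3 + 8*0 = 9
The maximum 3x + 8y = 40 is achieved at x = 0, y = 5.
Check: 3*0 + 2*5 = 10 <= 10 and 1*0 + 1*5 = 5 <= 8.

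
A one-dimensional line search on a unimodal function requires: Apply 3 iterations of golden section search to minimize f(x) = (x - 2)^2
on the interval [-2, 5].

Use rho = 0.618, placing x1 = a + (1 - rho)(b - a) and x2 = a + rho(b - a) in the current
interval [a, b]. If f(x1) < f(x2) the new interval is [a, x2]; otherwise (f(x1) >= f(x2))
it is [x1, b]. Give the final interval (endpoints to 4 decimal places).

Golden section search for min of f(x) = (x - 2)^2 on [-2, 5].
Each step: x1 = a + (1 - rho)(b - a), x2 = a + rho(b - a); if f(x1) < f(x2) keep [a, x2], otherwise keep [x1, b].
Step 1: [-2.0000, 5.0000], x1=0.6740 (f=1.7583), x2=2.3260 (f=0.1063); f(x1) > f(x2) => keep [0.6740, 5.0000]
Step 2: [0.6740, 5.0000], x1=2.3265 (f=0.1066), x2=3.3475 (f=1.8157); f(x1) < f(x2) => keep [0.6740, 3.3475]
Step 3: [0.6740, 3.3475], x1=1.6953 (f=0.0929), x2=2.3262 (f=0.1064); f(x1) < f(x2) => keep [0.6740, 2.3262]
Final interval: [0.6740, 2.3262]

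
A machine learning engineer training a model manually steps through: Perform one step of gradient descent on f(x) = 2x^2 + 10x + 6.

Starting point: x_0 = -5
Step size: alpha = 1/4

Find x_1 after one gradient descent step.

f(x) = 2x^2 + 10x + 6
f'(x) = 4x + 10
f'(-5) = 4*-5 + (10) = -10
x_1 = x_0 - alpha * f'(x_0) = -5 - 1/4 * -10 = -5/2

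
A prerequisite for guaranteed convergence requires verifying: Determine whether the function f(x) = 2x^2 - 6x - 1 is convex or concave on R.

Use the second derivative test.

f(x) = 2x^2 - 6x - 1
f'(x) = 4x - 6
f''(x) = 4
Since f''(x) = 4 > 0 for all x, f is convex on R.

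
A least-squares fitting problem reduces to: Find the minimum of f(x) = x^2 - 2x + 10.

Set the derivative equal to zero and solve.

f(x) = x^2 - 2x + 10
f'(x) = 2x + (-2) = 0
x = 2/2 = 1
f(1) = 9
Since f''(x) = 2 > 0, this is a minimum.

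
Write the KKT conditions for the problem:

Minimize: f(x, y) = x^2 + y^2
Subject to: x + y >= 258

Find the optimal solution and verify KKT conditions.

KKT conditions for min x^2 + y^2 s.t. x + y >= 258:
Stationarity: 2x = mu, 2y = mu
So x = y = mu/2.
Complementary slackness: mu*(x + y - 258) = 0
Primal feasibility: x + y >= 258; dual feasibility: mu >= 0
If mu = 0 then x = y = 0, but 0 + 0 < 258 is infeasible, so the constraint is active.
Constraint active: x + y = 2*(mu/2) = 258 => mu = 258
x = y = 129, f = 33282
Verify: stationarity 2*129 = 258 = mu; primal 129 + 129 = 258 >= 258; dual mu = 258 >= 0; complementary slackness 258*(258 - 258) = 0. All KKT conditions hold.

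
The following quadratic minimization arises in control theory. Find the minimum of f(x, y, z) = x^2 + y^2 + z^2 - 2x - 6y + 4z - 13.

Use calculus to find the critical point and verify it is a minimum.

f(x,y,z) = x^2 + y^2 + z^2 - 2x - 6y + 4z - 13
df/dx = 2x + (-2) = 0 => x = 1
df/dy = 2y + (-6) = 0 => y = 3
df/dz = 2z + (4) = 0 => z = -2
f(1,3,-2) = 1*(1)^2 + 1*(3)^2 + 1*(-2)^2 + -2*(1) + -6*(3) + 4*(-2) + -13 = -27
Hessian is diagonal with entries 2, 2, 2 > 0, confirmed minimum.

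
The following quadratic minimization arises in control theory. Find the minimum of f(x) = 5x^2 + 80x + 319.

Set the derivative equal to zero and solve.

f(x) = 5x^2 + 80x + 319
f'(x) = 10x + (80) = 0
x = -80/10 = -8
f(-8) = -1
Since f''(x) = 10 > 0, this is a minimum.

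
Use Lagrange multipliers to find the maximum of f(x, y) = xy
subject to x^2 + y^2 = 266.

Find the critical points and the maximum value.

Lagrange conditions: y = 2*lambda*x and x = 2*lambda*y
If x = 0 then y = 0, violating the constraint, so x, y != 0.
Dividing: y/x = x/y => x^2 = y^2 => y = x or y = -x
Constraint: 2x^2 = 266 => x^2 = 133 => x = +/-sqrt(133)
Critical points: (sqrt(133), sqrt(133)), (-sqrt(133), -sqrt(133)), (sqrt(133), -sqrt(133)), (-sqrt(133), sqrt(133))
  y = x:  xy = x^2 = 133  at (sqrt(133), sqrt(133)) and (-sqrt(133), -sqrt(133))
  y = -x: xy = -x^2 = -133 at (sqrt(133), -sqrt(133)) and (-sqrt(133), sqrt(133))
Maximum xy = 133 at (sqrt(133), sqrt(133)) and (-sqrt(133), -sqrt(133))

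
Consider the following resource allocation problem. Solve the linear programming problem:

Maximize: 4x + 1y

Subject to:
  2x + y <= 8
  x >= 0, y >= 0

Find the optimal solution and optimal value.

The feasible region has vertices at [(0, 0), (4, 0), (0, 8)].
Checking objective 4x + 1y at each vertex:
  (0, 0): 4*0 + 1*0 = 0
  (4, 0): 4*4 + 1*0 = 16
  (0, 8): 4*0 + 1*8 = 8
Maximum is 16 at (4, 0).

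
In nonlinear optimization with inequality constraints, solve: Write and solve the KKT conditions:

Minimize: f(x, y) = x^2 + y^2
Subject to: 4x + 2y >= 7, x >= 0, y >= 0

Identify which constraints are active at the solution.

KKT conditions for min x^2 + y^2 s.t. 4x + 2y >= 7, x >= 0, y >= 0:
Stationarity: 2x = mu*4 + mu_x, 2y = mu*2 + mu_y, with mu, mu_x, mu_y >= 0
Complementary slackness: mu*(4x + 2y - 7) = 0, mu_x*x = 0, mu_y*y = 0
(0, 0) is infeasible (4*0 + 2*0 < 7), so if mu = 0 stationarity would force x = mu_x/2 >= 0, y = mu_y/2 >= 0 with mu_x*x = mu_y*y = 0, i.e. x = y = 0: contradiction. Hence mu > 0 and 4x + 2y = 7 is active.
Try x > 0, y > 0 (so mu_x = mu_y = 0): x = 4*mu/2, y = 2*mu/2
Substitute: 4*(4*mu/2) + 2*(2*mu/2) = 7
  mu*20/2 = 7 => mu = 7/10
x* = 7/5 > 0, y* = 7/10 > 0, consistent with mu_x = mu_y = 0.
f is convex and the constraints are linear, so this KKT point is the global minimum.
f* = 49/20
Active constraints: 4x + 2y >= 7 (holds with equality, mu = 7/10 > 0); x >= 0 and y >= 0 are inactive (mu_x = mu_y = 0).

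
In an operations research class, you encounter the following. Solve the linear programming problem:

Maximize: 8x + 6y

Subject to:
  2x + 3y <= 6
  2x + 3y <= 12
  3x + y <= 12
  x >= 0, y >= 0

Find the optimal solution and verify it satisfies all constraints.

Feasible vertices: (0, 0), (0, 2), (3, 0)
Objective 8x + 6y at each vertex:
  (0, 0): 0
  (0, 2): 12
  (3, 0): 24
Maximum is 24 at (3, 0).
Verify constraints at (x, y) = (3, 0):
  2*3 + 3*0 = 6 <= 6 (active)
  2*3 + 3*0 = 6 <= 12
  3*3 + 1*0 = 9 <= 12
  x = 3 >= 0, y = 0 >= 0. All constraints satisfied.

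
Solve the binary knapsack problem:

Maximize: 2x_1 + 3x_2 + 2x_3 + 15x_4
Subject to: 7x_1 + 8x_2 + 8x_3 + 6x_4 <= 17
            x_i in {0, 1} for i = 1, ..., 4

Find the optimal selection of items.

Items: item 1 (v=2, w=7), item 2 (v=3, w=8), item 3 (v=2, w=8), item 4 (v=15, w=6)
Capacity: 17
Checking all 16 subsets (w = total weight, v = total value):
  {}: w = 0, v = 0
  {1}: w = 7, v = 2
  {2}: w = 8, v = 3
  {3}: w = 8, v = 2
  {4}: w = 6, v = 15
  {1, 2}: w = 15, v = 5
  {1, 3}: w = 15, v = 4
  {1, 4}: w = 13, v = 17
  {2, 3}: w = 16, v = 5
  {2, 4}: w = 14, v = 18
  {3, 4}: w = 14, v = 17
  {1, 2, 3}: w = 23 > 17, infeasible
  {1, 2, 4}: w = 21 > 17, infeasible
  {1, 3, 4}: w = 21 > 17, infeasible
  {2, 3, 4}: w = 22 > 17, infeasible
  {1, 2, 3, 4}: w = 29 > 17, infeasible
Best feasible subset: items [2, 4]
Total weight: 14 <= 17, total value: 18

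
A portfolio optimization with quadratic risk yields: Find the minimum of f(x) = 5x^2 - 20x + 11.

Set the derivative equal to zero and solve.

f(x) = 5x^2 - 20x + 11
f'(x) = 10x + (-20) = 0
x = 20/10 = 2
f(2) = -9
Since f''(x) = 10 > 0, this is a minimum.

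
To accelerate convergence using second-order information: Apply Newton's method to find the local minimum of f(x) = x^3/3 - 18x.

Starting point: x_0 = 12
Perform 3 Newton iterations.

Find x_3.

f(x) = x^3/3 - 18x
f'(x) = x^2 - 18, f''(x) = 2x
Newton update: x_{n+1} = x_n - (x_n^2 - 18)/(2*x_n)
Step 1: x_0 = 12, f'=126, f''=24, x_1 = 27/4
Step 2: x_1 = 27/4, f'=441/16, f''=27/2, x_2 = 113/24
Step 3: x_2 = 113/24, f'=2401/576, f''=113/12, x_3 = 23137/5424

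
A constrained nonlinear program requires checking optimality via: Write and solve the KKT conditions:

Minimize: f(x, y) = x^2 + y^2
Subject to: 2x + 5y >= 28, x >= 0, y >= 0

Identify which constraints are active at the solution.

KKT conditions for min x^2 + y^2 s.t. 2x + 5y >= 28, x >= 0, y >= 0:
Stationarity: 2x = mu*2 + mu_x, 2y = mu*5 + mu_y, with mu, mu_x, mu_y >= 0
Complementary slackness: mu*(2x + 5y - 28) = 0, mu_x*x = 0, mu_y*y = 0
(0, 0) is infeasible (2*0 + 5*0 < 28), so if mu = 0 stationarity would force x = mu_x/2 >= 0, y = mu_y/2 >= 0 with mu_x*x = mu_y*y = 0, i.e. x = y = 0: contradiction. Hence mu > 0 and 2x + 5y = 28 is active.
Try x > 0, y > 0 (so mu_x = mu_y = 0): x = 2*mu/2, y = 5*mu/2
Substitute: 2*(2*mu/2) + 5*(5*mu/2) = 28
  mu*29/2 = 28 => mu = 56/29
x* = 56/29 > 0, y* = 140/29 > 0, consistent with mu_x = mu_y = 0.
f is convex and the constraints are linear, so this KKT point is the global minimum.
f* = 784/29
Active constraints: 2x + 5y >= 28 (holds with equality, mu = 56/29 > 0); x >= 0 and y >= 0 are inactive (mu_x = mu_y = 0).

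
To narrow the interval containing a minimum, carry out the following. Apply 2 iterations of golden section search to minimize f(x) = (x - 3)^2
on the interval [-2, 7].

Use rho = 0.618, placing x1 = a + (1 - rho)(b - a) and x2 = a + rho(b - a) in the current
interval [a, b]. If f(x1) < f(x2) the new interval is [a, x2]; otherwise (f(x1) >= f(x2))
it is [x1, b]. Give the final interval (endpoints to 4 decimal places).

Golden section search for min of f(x) = (x - 3)^2 on [-2, 7].
Each step: x1 = a + (1 - rho)(b - a), x2 = a + rho(b - a); if f(x1) < f(x2) keep [a, x2], otherwise keep [x1, b].
Step 1: [-2.0000, 7.0000], x1=1.4380 (f=2.4398), x2=3.5620 (f=0.3158); f(x1) > f(x2) => keep [1.4380, 7.0000]
Step 2: [1.4380, 7.0000], x1=3.5627 (f=0.3166), x2=4.8753 (f=3.5168); f(x1) < f(x2) => keep [1.4380, 4.8753]
Final interval: [1.4380, 4.8753]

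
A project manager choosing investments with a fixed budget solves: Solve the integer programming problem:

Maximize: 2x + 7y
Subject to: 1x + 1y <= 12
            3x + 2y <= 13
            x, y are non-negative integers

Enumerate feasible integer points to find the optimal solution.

Constraint 1: 1x + 1y <= 12
Constraint 2: 3x + 2y <= 13
Feasible x range (need y >= 0): 0 <= x <= min(12/1, 13/3) => x in {0, ..., 4}.
Enumerate feasible integer points row by row (the coefficient of y is 7 > 0, so for each x the largest feasible y gives the best value):
  x = 0: y <= min((12 - 1*0)/1, (13 - 3*0)/2) => y in {0, ..., 6}; best 2*0 + 7*6 = 42
  x = 1: y <= min((12 - 1*1)/1, (13 - 3*1)/2) => y in {0, ..., 5}; best 2*1 + 7*5 = 37
  x = 2: y <= min((12 - 1*2)/1, (13 - 3*2)/2) => y in {0, ..., 3}; best 2*2 + 7*3 = 25
  x = 3: y <= min((12 - 1*3)/1, (13 - 3*3)/2) => y in {0, ..., 2}; best 2*3 + 7*2 = 20
  x = 4: y <= min((12 - 1*4)/1, (13 - 3*4)/2) => y in {0}; best 2*4 + 7*0 = 8
The maximum 2x + 7y = 42 is achieved at x = 0, y = 6.
Check: 1*0 + 1*6 = 6 <= 12 and 3*0 + 2*6 = 12 <= 13.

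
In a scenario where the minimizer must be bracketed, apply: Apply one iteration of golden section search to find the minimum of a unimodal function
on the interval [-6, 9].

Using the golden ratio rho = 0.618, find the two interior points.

Golden section search on [-6, 9].
Golden ratio rho = 0.618 (approx).
Interior points:
  x_1 = -6 + (1-0.618)*15 = -0.2700
  x_2 = -6 + 0.618*15 = 3.2700
Compare f(x_1) and f(x_2) to determine which subinterval to keep.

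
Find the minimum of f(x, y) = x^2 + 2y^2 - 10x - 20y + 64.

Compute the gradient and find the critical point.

f(x,y) = x^2 + 2y^2 - 10x - 20y + 64
df/dx = 2x + (-10) = 0  =>  x = 5
df/dy = 4y + (-20) = 0  =>  y = 5
f(5, 5) = 1*(5)^2 + 2*(5)^2 + -10*(5) + -20*(5) + 64 = -11
Hessian is diagonal with entries 2, 4 > 0, so this is a minimum.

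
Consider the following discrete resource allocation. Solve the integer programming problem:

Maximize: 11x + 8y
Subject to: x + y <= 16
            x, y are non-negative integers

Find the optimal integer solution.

Objective: 11x + 8y, constraint: x + y <= 16
Coefficient of x is 11 >= coefficient of y is 8, so allocate the entire budget to x.
Optimal: x = 16, y = 0, value = 176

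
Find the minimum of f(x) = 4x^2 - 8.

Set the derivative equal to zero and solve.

f(x) = 4x^2 - 8
f'(x) = 8x + (0) = 0
x = 0/8 = 0
f(0) = -8
Since f''(x) = 8 > 0, this is a minimum.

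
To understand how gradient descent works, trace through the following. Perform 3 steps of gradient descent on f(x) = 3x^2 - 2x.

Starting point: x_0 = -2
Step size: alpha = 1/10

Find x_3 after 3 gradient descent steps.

f(x) = 3x^2 - 2x, f'(x) = 6x + (-2)
Step 1: f'(-2) = -14, x_1 = -2 - 1/10 * -14 = -3/5
Step 2: f'(-3/5) = -28/5, x_2 = -3/5 - 1/10 * -28/5 = -1/25
Step 3: f'(-1/25) = -56/25, x_3 = -1/25 - 1/10 * -56/25 = 23/125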